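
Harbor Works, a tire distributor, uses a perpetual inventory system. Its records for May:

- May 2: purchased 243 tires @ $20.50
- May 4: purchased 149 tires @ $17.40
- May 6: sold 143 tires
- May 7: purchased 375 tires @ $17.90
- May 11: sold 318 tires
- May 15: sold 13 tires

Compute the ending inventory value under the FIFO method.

May 6, 143 sold [FIFO — oldest first]: 143 @ $20.50 = $2,931.50
May 11, 318 sold [FIFO — oldest first]: 100 @ $20.50 + 149 @ $17.40 + 69 @ $17.90 = $5,877.70
May 15, 13 sold [FIFO — oldest first]: 13 @ $17.90 = $232.70
Total COGS = $2,931.50 + $5,877.70 + $232.70 = $9,041.90
Ending inventory: 293 @ $17.90 = $5,244.70

Ending inventory = $5,244.70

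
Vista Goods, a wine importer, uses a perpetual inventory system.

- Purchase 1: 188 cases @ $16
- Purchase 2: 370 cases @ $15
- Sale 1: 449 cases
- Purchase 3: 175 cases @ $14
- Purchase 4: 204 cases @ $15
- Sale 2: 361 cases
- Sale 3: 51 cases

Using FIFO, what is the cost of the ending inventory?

Ending inventory = $1,140

Sale 1 (449) [FIFO — oldest first]: 188 @ $16 + 261 @ $15 = $6,923
Sale 2 (361) [FIFO — oldest first]: 109 @ $15 + 175 @ $14 + 77 @ $15 = $5,240
Sale 3 (51) [FIFO — oldest first]: 51 @ $15 = $765
Total COGS = $6,923 + $5,240 + $765 = $12,928
Ending inventory: 76 @ $15 = $1,140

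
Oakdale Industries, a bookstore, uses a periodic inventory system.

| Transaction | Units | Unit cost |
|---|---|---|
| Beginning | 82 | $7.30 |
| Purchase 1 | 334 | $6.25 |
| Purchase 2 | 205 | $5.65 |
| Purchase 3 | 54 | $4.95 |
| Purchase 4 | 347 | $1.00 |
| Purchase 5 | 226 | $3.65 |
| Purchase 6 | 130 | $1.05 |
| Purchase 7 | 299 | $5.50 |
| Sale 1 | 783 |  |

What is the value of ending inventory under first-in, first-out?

Sale 1 (783) [FIFO — oldest first]: 82 @ $7.30 + 334 @ $6.25 + 205 @ $5.65 + 54 @ $4.95 + 108 @ $1.00 = $4,219.65
Ending inventory: 239 @ $1.00 + 226 @ $3.65 + 130 @ $1.05 + 299 @ $5.50 = $2,844.90
Check: goods available $7,064.55 = COGS $4,219.65 + ending $2,844.90

Ending inventory = $2,844.90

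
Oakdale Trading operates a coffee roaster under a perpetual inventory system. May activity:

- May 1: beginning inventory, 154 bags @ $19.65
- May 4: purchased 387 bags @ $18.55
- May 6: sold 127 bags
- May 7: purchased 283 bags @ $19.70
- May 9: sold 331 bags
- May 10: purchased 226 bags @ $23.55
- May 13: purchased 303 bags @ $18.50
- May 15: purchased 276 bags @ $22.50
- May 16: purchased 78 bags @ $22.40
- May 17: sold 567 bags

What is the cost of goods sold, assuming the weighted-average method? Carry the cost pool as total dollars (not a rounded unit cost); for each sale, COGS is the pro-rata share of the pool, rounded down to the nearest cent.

After May 1: 154 on hand, pool $3,026.10 (≈ $19.6500 each)
After May 4: 541 on hand, pool $10,204.95 (≈ $18.8631 each)
May 6, sell 127: 127/541 × $10,204.95 → $2,395.61
After May 7: 697 on hand, pool $13,384.44 (≈ $19.2029 each)
May 9, sell 331: 331/697 × $13,384.44 → $6,356.16
After May 10: 592 on hand, pool $12,350.58 (≈ $20.8625 each)
After May 13: 895 on hand, pool $17,956.08 (≈ $20.0627 each)
After May 15: 1171 on hand, pool $24,166.08 (≈ $20.6371 each)
After May 16: 1249 on hand, pool $25,913.28 (≈ $20.7472 each)
May 17, sell 567: 567/1249 × $25,913.28 → $11,763.67
Total COGS = $2,395.61 + $6,356.16 + $11,763.67 = $20,515.44
Ending inventory (cost pool remaining) = $14,149.61

COGS = $20,515.44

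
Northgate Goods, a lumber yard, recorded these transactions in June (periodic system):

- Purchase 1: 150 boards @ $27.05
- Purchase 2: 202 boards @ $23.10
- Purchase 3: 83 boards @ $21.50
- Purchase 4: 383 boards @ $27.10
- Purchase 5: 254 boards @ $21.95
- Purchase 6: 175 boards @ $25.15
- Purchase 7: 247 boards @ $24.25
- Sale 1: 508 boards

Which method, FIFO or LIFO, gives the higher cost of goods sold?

FIFO

FIFO COGS: 150 @ $27.05 + 202 @ $23.10 + 83 @ $21.50 + 73 @ $27.10 = $12,486.50
LIFO COGS: 247 @ $24.25 + 175 @ $25.15 + 86 @ $21.95 = $12,278.70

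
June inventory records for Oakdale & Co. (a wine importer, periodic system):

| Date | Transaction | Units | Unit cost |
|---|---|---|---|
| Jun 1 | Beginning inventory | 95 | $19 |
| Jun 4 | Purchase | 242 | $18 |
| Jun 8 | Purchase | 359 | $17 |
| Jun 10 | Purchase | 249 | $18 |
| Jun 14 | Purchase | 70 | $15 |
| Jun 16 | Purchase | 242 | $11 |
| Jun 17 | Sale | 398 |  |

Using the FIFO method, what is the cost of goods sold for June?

COGS = $7,198

Jun 17, 398 sold [FIFO — oldest first]: 95 @ $19 + 242 @ $18 + 61 @ $17 = $7,198
Ending inventory: 298 @ $17 + 249 @ $18 + 70 @ $15 + 242 @ $11 = $13,260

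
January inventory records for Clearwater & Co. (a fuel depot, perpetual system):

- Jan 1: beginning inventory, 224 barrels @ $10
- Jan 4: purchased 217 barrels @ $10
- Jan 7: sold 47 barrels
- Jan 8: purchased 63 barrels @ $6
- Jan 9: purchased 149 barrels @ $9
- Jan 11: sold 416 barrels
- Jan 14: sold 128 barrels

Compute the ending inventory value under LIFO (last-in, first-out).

Jan 7, 47 sold [LIFO — newest first]: 47 @ $10 = $470
Jan 11, 416 sold [LIFO — newest first]: 149 @ $9 + 63 @ $6 + 170 @ $10 + 34 @ $10 = $3,759
Jan 14, 128 sold [LIFO — newest first]: 128 @ $10 = $1,280
Total COGS = $470 + $3,759 + $1,280 = $5,509
Ending inventory: 62 @ $10 = $620

Ending inventory = $620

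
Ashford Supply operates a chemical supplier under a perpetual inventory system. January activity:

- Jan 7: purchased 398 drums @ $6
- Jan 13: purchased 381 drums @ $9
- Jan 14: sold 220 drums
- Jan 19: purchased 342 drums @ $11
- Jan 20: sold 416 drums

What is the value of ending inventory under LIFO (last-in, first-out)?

Jan 14, 220 sold [LIFO — newest first]: 220 @ $9 = $1,980
Jan 20, 416 sold [LIFO — newest first]: 342 @ $11 + 74 @ $9 = $4,428
Total COGS = $1,980 + $4,428 = $6,408
Ending inventory: 398 @ $6 + 87 @ $9 = $3,171
Check: goods available $9,579 = COGS $6,408 + ending $3,171

Ending inventory = $3,171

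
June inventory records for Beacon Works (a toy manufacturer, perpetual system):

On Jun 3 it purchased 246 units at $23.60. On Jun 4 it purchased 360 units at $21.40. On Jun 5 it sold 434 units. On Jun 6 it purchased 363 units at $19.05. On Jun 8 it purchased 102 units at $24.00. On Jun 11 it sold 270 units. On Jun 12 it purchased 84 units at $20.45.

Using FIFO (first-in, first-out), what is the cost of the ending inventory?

Ending inventory = $9,214.05

Jun 5, 434 sold [FIFO — oldest first]: 246 @ $23.60 + 188 @ $21.40 = $9,828.80
Jun 11, 270 sold [FIFO — oldest first]: 172 @ $21.40 + 98 @ $19.05 = $5,547.70
Total COGS = $9,828.80 + $5,547.70 = $15,376.50
Ending inventory: 265 @ $19.05 + 102 @ $24.00 + 84 @ $20.45 = $9,214.05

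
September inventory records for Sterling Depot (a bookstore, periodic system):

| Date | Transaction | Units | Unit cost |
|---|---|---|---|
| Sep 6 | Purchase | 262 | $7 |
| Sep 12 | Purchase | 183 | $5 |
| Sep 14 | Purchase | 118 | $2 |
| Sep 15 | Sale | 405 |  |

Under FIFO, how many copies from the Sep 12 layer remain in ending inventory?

40

Sep 15, 405 sold [FIFO — oldest first]: 262 @ $7 + 143 @ $5 = $2,549
Ending inventory: 40 @ $5 + 118 @ $2 = $436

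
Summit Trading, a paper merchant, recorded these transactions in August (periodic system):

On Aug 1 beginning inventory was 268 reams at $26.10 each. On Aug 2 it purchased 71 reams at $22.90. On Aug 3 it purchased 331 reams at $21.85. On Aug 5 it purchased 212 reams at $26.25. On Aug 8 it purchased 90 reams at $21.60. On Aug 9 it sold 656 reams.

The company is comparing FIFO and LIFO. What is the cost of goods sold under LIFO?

FIFO COGS: 268 @ $26.10 + 71 @ $22.90 + 317 @ $21.85 = $15,547.15
LIFO COGS: 90 @ $21.60 + 212 @ $26.25 + 331 @ $21.85 + 23 @ $22.90 = $15,268.05

COGS = $15,268.05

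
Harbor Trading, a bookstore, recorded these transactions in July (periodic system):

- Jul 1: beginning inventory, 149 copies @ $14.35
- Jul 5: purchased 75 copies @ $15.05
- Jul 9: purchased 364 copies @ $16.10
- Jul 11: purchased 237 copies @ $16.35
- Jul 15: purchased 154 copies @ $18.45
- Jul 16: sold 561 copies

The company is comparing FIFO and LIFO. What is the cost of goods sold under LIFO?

FIFO COGS: 149 @ $14.35 + 75 @ $15.05 + 337 @ $16.10 = $8,692.60
LIFO COGS: 154 @ $18.45 + 237 @ $16.35 + 170 @ $16.10 = $9,453.25

COGS = $9,453.25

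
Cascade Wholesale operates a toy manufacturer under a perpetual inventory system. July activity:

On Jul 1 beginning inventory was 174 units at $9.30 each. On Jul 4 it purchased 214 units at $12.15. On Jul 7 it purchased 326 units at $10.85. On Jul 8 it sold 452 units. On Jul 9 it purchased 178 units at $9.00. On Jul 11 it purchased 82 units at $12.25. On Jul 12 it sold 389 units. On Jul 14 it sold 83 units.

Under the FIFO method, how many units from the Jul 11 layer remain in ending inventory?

Jul 8, 452 sold [FIFO — oldest first]: 174 @ $9.30 + 214 @ $12.15 + 64 @ $10.85 = $4,912.70
Jul 12, 389 sold [FIFO — oldest first]: 262 @ $10.85 + 127 @ $9.00 = $3,985.70
Jul 14, 83 sold [FIFO — oldest first]: 51 @ $9.00 + 32 @ $12.25 = $851.00
Total COGS = $4,912.70 + $3,985.70 + $851.00 = $9,749.40
Ending inventory: 50 @ $12.25 = $612.50
Check: goods available $10,361.90 = COGS $9,749.40 + ending $612.50

50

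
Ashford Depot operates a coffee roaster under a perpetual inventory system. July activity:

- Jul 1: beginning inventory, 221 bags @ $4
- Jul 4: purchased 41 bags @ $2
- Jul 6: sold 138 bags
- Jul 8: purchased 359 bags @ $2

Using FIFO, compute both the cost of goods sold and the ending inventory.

Jul 6, 138 sold [FIFO — oldest first]: 138 @ $4 = $552
Ending inventory: 83 @ $4 + 41 @ $2 + 359 @ $2 = $1,132

COGS = $552; ending inventory = $1,132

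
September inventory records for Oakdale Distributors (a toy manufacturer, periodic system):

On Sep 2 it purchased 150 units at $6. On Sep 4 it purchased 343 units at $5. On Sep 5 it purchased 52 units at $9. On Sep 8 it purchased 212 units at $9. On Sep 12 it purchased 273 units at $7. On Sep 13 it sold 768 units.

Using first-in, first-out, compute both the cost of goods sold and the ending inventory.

Sep 13, 768 sold [FIFO — oldest first]: 150 @ $6 + 343 @ $5 + 52 @ $9 + 212 @ $9 + 11 @ $7 = $5,068
Ending inventory: 262 @ $7 = $1,834

COGS = $5,068; ending inventory = $1,834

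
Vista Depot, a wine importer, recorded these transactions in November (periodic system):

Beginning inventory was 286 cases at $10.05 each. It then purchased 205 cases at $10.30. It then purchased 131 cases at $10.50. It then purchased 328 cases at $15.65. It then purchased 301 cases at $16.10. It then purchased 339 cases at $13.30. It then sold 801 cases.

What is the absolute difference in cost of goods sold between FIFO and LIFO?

$2,711.80

FIFO COGS: 286 @ $10.05 + 205 @ $10.30 + 131 @ $10.50 + 179 @ $15.65 = $9,162.65
LIFO COGS: 339 @ $13.30 + 301 @ $16.10 + 161 @ $15.65 = $11,874.45
Difference = |$9,162.65 − $11,874.45| = $2,711.80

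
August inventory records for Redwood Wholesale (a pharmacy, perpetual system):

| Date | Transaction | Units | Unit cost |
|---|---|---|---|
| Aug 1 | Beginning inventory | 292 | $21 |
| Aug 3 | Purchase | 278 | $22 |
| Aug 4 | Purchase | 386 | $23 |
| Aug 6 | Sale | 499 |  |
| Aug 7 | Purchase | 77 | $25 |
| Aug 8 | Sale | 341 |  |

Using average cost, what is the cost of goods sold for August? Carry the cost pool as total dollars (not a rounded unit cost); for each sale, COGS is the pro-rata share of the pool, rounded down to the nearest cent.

After Aug 1: 292 on hand, pool $6,132.00 (≈ $21.0000 each)
After Aug 3: 570 on hand, pool $12,248.00 (≈ $21.4877 each)
After Aug 4: 956 on hand, pool $21,126.00 (≈ $22.0983 each)
Aug 6, sell 499: 499/956 × $21,126.00 → $11,027.06
After Aug 7: 534 on hand, pool $12,023.94 (≈ $22.5167 each)
Aug 8, sell 341: 341/534 × $12,023.94 → $7,678.20
Total COGS = $11,027.06 + $7,678.20 = $18,705.26
Ending inventory (cost pool remaining) = $4,345.74

COGS = $18,705.26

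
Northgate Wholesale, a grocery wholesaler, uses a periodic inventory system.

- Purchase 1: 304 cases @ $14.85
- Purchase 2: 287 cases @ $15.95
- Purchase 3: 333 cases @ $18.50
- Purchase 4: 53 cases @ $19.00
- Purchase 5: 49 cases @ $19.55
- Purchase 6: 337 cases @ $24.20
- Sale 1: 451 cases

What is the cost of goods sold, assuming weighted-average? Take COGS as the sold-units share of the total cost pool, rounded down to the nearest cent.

Sale 1, sell 451: 451/1363 × $25,372.90 → $8,395.58
Ending inventory (cost pool remaining) = $16,977.32

COGS = $8,395.58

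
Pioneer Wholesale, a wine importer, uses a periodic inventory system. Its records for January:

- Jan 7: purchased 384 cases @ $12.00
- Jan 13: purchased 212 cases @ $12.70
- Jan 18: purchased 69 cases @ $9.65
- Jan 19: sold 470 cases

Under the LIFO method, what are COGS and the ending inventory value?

COGS = $5,626.25; ending inventory = $2,340.00

Jan 19, 470 sold [LIFO — newest first]: 69 @ $9.65 + 212 @ $12.70 + 189 @ $12.00 = $5,626.25
Ending inventory: 195 @ $12.00 = $2,340.00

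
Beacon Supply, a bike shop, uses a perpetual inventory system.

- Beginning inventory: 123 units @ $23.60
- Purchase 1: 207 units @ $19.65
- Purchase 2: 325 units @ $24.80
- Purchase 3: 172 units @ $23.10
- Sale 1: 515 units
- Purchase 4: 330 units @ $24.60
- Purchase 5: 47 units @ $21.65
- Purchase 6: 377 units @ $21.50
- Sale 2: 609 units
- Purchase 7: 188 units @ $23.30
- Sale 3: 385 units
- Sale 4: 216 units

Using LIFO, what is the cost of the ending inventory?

Ending inventory = $1,038.40

Sale 1 (515) [LIFO — newest first]: 172 @ $23.10 + 325 @ $24.80 + 18 @ $19.65 = $12,386.90
Sale 2 (609) [LIFO — newest first]: 377 @ $21.50 + 47 @ $21.65 + 185 @ $24.60 = $13,674.05
Sale 3 (385) [LIFO — newest first]: 188 @ $23.30 + 145 @ $24.60 + 52 @ $19.65 = $8,969.20
Sale 4 (216) [LIFO — newest first]: 137 @ $19.65 + 79 @ $23.60 = $4,556.45
Total COGS = $12,386.90 + $13,674.05 + $8,969.20 + $4,556.45 = $39,586.60
Ending inventory: 44 @ $23.60 = $1,038.40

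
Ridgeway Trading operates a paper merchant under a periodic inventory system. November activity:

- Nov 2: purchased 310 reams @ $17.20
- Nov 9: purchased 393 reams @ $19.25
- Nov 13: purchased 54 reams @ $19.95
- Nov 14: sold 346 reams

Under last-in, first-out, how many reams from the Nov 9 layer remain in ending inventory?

Nov 14, 346 sold [LIFO — newest first]: 54 @ $19.95 + 292 @ $19.25 = $6,698.30
Ending inventory: 310 @ $17.20 + 101 @ $19.25 = $7,276.25

101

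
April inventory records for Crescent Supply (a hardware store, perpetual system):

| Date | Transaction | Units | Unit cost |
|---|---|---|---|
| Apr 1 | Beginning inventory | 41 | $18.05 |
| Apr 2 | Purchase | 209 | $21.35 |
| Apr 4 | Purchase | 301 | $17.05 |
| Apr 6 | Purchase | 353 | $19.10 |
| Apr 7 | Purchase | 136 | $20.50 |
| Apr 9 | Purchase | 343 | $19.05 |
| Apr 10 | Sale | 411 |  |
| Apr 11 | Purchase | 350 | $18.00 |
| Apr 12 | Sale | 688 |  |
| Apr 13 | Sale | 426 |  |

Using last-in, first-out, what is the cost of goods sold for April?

Apr 10, 411 sold [LIFO — newest first]: 343 @ $19.05 + 68 @ $20.50 = $7,928.15
Apr 12, 688 sold [LIFO — newest first]: 350 @ $18.00 + 68 @ $20.50 + 270 @ $19.10 = $12,851.00
Apr 13, 426 sold [LIFO — newest first]: 83 @ $19.10 + 301 @ $17.05 + 42 @ $21.35 = $7,614.05
Total COGS = $7,928.15 + $12,851.00 + $7,614.05 = $28,393.20
Ending inventory: 41 @ $18.05 + 167 @ $21.35 = $4,305.50
Check: goods available $32,698.70 = COGS $28,393.20 + ending $4,305.50

COGS = $28,393.20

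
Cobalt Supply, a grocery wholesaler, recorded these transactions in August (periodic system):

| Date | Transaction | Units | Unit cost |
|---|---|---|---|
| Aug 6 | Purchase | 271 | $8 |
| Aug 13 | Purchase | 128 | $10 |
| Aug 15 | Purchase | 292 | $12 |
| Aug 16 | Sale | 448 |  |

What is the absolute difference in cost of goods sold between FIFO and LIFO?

FIFO COGS: 271 @ $8 + 128 @ $10 + 49 @ $12 = $4,036
LIFO COGS: 292 @ $12 + 128 @ $10 + 28 @ $8 = $5,008
Difference = |$4,036 − $5,008| = $972

$972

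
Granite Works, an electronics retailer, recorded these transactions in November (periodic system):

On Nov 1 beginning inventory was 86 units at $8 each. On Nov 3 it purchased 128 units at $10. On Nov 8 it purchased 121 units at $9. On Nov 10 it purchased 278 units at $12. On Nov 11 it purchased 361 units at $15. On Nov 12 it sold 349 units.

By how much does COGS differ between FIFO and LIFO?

$2,010

FIFO COGS: 86 @ $8 + 128 @ $10 + 121 @ $9 + 14 @ $12 = $3,225
LIFO COGS: 349 @ $15 = $5,235
Difference = |$3,225 − $5,235| = $2,010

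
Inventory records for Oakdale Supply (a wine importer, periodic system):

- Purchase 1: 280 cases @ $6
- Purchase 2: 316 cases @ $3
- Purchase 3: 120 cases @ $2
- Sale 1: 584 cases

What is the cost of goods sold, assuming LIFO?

Sale 1 (584) [LIFO — newest first]: 120 @ $2 + 316 @ $3 + 148 @ $6 = $2,076
Ending inventory: 132 @ $6 = $792

COGS = $2,076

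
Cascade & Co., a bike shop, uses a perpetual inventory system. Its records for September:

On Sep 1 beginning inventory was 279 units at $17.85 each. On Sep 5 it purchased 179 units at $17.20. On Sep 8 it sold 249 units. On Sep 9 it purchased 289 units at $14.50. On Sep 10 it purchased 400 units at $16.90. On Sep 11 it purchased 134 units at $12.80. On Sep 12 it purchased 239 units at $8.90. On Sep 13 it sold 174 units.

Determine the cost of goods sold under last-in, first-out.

Sep 8, 249 sold [LIFO — newest first]: 179 @ $17.20 + 70 @ $17.85 = $4,328.30
Sep 13, 174 sold [LIFO — newest first]: 174 @ $8.90 = $1,548.60
Total COGS = $4,328.30 + $1,548.60 = $5,876.90
Ending inventory: 209 @ $17.85 + 289 @ $14.50 + 400 @ $16.90 + 134 @ $12.80 + 65 @ $8.90 = $16,974.85

COGS = $5,876.90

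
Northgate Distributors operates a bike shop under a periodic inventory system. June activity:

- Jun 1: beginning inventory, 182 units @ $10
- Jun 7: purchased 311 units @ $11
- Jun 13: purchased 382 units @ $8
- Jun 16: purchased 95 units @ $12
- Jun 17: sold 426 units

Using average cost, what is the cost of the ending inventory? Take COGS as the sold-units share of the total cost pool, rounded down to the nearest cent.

Ending inventory = $5,292.51

Jun 17, sell 426: 426/970 × $9,437.00 → $4,144.49
Ending inventory (cost pool remaining) = $5,292.51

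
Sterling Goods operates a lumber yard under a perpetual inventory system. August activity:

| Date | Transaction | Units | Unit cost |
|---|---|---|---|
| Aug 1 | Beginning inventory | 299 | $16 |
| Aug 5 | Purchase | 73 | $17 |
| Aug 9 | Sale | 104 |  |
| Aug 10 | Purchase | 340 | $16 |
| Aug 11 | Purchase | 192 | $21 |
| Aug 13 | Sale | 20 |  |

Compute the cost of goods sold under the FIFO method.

Aug 9, 104 sold [FIFO — oldest first]: 104 @ $16 = $1,664
Aug 13, 20 sold [FIFO — oldest first]: 20 @ $16 = $320
Total COGS = $1,664 + $320 = $1,984
Ending inventory: 175 @ $16 + 73 @ $17 + 340 @ $16 + 192 @ $21 = $13,513
Check: goods available $15,497 = COGS $1,984 + ending $13,513

COGS = $1,984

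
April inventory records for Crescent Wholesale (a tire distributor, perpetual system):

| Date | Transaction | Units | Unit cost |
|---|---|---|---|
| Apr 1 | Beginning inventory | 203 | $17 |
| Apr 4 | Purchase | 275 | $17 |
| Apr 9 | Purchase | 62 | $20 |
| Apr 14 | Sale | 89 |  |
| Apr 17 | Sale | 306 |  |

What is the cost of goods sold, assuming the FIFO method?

COGS = $6,715

Apr 14, 89 sold [FIFO — oldest first]: 89 @ $17 = $1,513
Apr 17, 306 sold [FIFO — oldest first]: 114 @ $17 + 192 @ $17 = $5,202
Total COGS = $1,513 + $5,202 = $6,715
Ending inventory: 83 @ $17 + 62 @ $20 = $2,651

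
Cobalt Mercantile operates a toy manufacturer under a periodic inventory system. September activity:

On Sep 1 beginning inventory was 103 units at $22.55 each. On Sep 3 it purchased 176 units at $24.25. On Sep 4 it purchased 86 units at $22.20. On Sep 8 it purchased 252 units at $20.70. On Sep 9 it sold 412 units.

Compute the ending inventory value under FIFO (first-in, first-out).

Ending inventory = $4,243.50

Sep 9, 412 sold [FIFO — oldest first]: 103 @ $22.55 + 176 @ $24.25 + 86 @ $22.20 + 47 @ $20.70 = $9,472.75
Ending inventory: 205 @ $20.70 = $4,243.50
Check: goods available $13,716.25 = COGS $9,472.75 + ending $4,243.50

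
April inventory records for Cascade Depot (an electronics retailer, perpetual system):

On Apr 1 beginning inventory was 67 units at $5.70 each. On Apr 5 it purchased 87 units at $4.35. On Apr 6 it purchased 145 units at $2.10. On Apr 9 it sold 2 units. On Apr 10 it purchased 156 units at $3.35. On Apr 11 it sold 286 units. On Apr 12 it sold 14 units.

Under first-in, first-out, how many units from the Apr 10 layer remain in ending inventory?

153

Apr 9, 2 sold [FIFO — oldest first]: 2 @ $5.70 = $11.40
Apr 11, 286 sold [FIFO — oldest first]: 65 @ $5.70 + 87 @ $4.35 + 134 @ $2.10 = $1,030.35
Apr 12, 14 sold [FIFO — oldest first]: 11 @ $2.10 + 3 @ $3.35 = $33.15
Total COGS = $11.40 + $1,030.35 + $33.15 = $1,074.90
Ending inventory: 153 @ $3.35 = $512.55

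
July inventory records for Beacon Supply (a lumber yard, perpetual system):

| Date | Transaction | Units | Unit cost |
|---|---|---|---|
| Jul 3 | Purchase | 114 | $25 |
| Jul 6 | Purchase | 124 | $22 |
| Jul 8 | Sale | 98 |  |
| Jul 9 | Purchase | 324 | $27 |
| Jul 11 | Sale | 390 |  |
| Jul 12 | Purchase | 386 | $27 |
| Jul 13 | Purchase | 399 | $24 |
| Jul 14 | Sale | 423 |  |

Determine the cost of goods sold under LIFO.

Jul 8, 98 sold [LIFO — newest first]: 98 @ $22 = $2,156
Jul 11, 390 sold [LIFO — newest first]: 324 @ $27 + 26 @ $22 + 40 @ $25 = $10,320
Jul 14, 423 sold [LIFO — newest first]: 399 @ $24 + 24 @ $27 = $10,224
Total COGS = $2,156 + $10,320 + $10,224 = $22,700
Ending inventory: 74 @ $25 + 362 @ $27 = $11,624

COGS = $22,700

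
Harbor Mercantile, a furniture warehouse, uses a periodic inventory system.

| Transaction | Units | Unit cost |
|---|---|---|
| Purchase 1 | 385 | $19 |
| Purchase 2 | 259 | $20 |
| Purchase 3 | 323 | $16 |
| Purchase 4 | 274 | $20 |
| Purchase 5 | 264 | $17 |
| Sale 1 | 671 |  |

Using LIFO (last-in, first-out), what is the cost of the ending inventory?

Ending inventory = $15,535

Sale 1 (671) [LIFO — newest first]: 264 @ $17 + 274 @ $20 + 133 @ $16 = $12,096
Ending inventory: 385 @ $19 + 259 @ $20 + 190 @ $16 = $15,535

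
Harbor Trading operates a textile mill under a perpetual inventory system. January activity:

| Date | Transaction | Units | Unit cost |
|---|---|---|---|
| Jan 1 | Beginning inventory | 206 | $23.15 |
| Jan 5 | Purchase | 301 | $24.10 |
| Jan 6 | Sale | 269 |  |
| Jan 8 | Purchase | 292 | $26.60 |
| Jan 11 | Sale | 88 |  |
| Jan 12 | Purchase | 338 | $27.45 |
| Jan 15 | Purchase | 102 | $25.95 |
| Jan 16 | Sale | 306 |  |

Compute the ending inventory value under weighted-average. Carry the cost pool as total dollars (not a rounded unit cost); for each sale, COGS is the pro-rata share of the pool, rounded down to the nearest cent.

Ending inventory = $15,091.85

After Jan 1: 206 on hand, pool $4,768.90 (≈ $23.1500 each)
After Jan 5: 507 on hand, pool $12,023.00 (≈ $23.7140 each)
Jan 6, sell 269: 269/507 × $12,023.00 → $6,379.06
After Jan 8: 530 on hand, pool $13,411.14 (≈ $25.3040 each)
Jan 11, sell 88: 88/530 × $13,411.14 → $2,226.75
After Jan 12: 780 on hand, pool $20,462.49 (≈ $26.2340 each)
After Jan 15: 882 on hand, pool $23,109.39 (≈ $26.2011 each)
Jan 16, sell 306: 306/882 × $23,109.39 → $8,017.54
Total COGS = $6,379.06 + $2,226.75 + $8,017.54 = $16,623.35
Ending inventory (cost pool remaining) = $15,091.85
Check: goods available $31,715.20 = COGS $16,623.35 + ending $15,091.85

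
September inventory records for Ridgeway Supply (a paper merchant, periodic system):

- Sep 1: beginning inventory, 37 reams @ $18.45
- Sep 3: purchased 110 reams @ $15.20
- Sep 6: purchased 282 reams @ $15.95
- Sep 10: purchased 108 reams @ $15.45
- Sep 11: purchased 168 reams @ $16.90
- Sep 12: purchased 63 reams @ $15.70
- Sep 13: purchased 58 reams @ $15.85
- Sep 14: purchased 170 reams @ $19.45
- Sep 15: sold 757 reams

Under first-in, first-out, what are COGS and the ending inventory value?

COGS = $12,176.75; ending inventory = $4,398.50

Sep 15, 757 sold [FIFO — oldest first]: 37 @ $18.45 + 110 @ $15.20 + 282 @ $15.95 + 108 @ $15.45 + 168 @ $16.90 + 52 @ $15.70 = $12,176.75
Ending inventory: 11 @ $15.70 + 58 @ $15.85 + 170 @ $19.45 = $4,398.50
Check: goods available $16,575.25 = COGS $12,176.75 + ending $4,398.50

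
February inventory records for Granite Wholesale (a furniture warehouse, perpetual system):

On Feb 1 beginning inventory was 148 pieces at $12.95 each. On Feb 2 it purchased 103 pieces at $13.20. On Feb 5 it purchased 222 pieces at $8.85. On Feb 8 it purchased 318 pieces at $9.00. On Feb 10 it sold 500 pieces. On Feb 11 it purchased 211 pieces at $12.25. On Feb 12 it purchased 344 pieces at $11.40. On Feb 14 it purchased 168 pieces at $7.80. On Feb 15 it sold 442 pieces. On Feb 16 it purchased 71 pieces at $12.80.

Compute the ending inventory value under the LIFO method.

Ending inventory = $7,921.75

Feb 10, 500 sold [LIFO — newest first]: 318 @ $9.00 + 182 @ $8.85 = $4,472.70
Feb 15, 442 sold [LIFO — newest first]: 168 @ $7.80 + 274 @ $11.40 = $4,434.00
Total COGS = $4,472.70 + $4,434.00 = $8,906.70
Ending inventory: 148 @ $12.95 + 103 @ $13.20 + 40 @ $8.85 + 211 @ $12.25 + 70 @ $11.40 + 71 @ $12.80 = $7,921.75
Check: goods available $16,828.45 = COGS $8,906.70 + ending $7,921.75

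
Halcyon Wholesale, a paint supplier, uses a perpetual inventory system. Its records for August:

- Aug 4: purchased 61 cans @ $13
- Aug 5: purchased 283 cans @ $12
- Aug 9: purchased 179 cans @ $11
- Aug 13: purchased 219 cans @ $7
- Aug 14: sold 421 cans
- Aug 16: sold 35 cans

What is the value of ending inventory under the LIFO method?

Ending inventory = $3,493

Aug 14, 421 sold [LIFO — newest first]: 219 @ $7 + 179 @ $11 + 23 @ $12 = $3,778
Aug 16, 35 sold [LIFO — newest first]: 35 @ $12 = $420
Total COGS = $3,778 + $420 = $4,198
Ending inventory: 61 @ $13 + 225 @ $12 = $3,493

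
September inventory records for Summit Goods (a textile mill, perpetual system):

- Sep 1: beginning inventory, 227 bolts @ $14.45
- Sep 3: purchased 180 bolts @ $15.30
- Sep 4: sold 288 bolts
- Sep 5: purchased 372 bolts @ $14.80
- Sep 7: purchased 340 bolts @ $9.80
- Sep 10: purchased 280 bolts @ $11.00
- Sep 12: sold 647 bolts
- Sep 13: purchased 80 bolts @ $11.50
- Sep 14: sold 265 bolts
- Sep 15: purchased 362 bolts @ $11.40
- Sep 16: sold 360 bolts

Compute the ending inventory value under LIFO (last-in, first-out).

Sep 4, 288 sold [LIFO — newest first]: 180 @ $15.30 + 108 @ $14.45 = $4,314.60
Sep 12, 647 sold [LIFO — newest first]: 280 @ $11.00 + 340 @ $9.80 + 27 @ $14.80 = $6,811.60
Sep 14, 265 sold [LIFO — newest first]: 80 @ $11.50 + 185 @ $14.80 = $3,658.00
Sep 16, 360 sold [LIFO — newest first]: 360 @ $11.40 = $4,104.00
Total COGS = $4,314.60 + $6,811.60 + $3,658.00 + $4,104.00 = $18,888.20
Ending inventory: 119 @ $14.45 + 160 @ $14.80 + 2 @ $11.40 = $4,110.35

Ending inventory = $4,110.35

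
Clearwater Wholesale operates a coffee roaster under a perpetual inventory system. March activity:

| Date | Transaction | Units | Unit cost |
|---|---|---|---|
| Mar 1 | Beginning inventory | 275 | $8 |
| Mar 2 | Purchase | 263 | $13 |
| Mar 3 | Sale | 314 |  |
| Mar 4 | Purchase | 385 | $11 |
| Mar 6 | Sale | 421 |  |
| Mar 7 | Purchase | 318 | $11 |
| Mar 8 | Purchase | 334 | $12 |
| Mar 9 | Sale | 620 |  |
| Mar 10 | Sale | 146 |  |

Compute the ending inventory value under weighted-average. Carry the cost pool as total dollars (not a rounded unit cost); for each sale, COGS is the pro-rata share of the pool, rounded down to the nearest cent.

After Mar 1: 275 on hand, pool $2,200.00 (≈ $8.0000 each)
After Mar 2: 538 on hand, pool $5,619.00 (≈ $10.4442 each)
Mar 3, sell 314: 314/538 × $5,619.00 → $3,279.49
After Mar 4: 609 on hand, pool $6,574.51 (≈ $10.7956 each)
Mar 6, sell 421: 421/609 × $6,574.51 → $4,544.94
After Mar 7: 506 on hand, pool $5,527.57 (≈ $10.9241 each)
After Mar 8: 840 on hand, pool $9,535.57 (≈ $11.3519 each)
Mar 9, sell 620: 620/840 × $9,535.57 → $7,038.15
Mar 10, sell 146: 146/220 × $2,497.42 → $1,657.37
Total COGS = $3,279.49 + $4,544.94 + $7,038.15 + $1,657.37 = $16,519.95
Ending inventory (cost pool remaining) = $840.05

Ending inventory = $840.05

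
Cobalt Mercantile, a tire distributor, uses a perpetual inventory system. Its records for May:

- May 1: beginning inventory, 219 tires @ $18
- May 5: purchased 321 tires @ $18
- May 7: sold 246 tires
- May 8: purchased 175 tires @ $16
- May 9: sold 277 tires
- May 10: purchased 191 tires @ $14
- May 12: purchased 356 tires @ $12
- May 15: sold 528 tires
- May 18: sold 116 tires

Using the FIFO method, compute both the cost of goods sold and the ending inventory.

May 7, 246 sold [FIFO — oldest first]: 219 @ $18 + 27 @ $18 = $4,428
May 9, 277 sold [FIFO — oldest first]: 277 @ $18 = $4,986
May 15, 528 sold [FIFO — oldest first]: 17 @ $18 + 175 @ $16 + 191 @ $14 + 145 @ $12 = $7,520
May 18, 116 sold [FIFO — oldest first]: 116 @ $12 = $1,392
Total COGS = $4,428 + $4,986 + $7,520 + $1,392 = $18,326
Ending inventory: 95 @ $12 = $1,140

COGS = $18,326; ending inventory = $1,140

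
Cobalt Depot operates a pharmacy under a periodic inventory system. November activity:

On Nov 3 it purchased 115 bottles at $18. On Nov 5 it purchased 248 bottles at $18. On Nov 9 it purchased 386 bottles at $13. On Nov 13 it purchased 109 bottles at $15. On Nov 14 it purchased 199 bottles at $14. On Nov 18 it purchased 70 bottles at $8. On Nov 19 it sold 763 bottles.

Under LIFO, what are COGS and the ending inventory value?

Nov 19, 763 sold [LIFO — newest first]: 70 @ $8 + 199 @ $14 + 109 @ $15 + 385 @ $13 = $9,986
Ending inventory: 115 @ $18 + 248 @ $18 + 1 @ $13 = $6,547
Check: goods available $16,533 = COGS $9,986 + ending $6,547

COGS = $9,986; ending inventory = $6,547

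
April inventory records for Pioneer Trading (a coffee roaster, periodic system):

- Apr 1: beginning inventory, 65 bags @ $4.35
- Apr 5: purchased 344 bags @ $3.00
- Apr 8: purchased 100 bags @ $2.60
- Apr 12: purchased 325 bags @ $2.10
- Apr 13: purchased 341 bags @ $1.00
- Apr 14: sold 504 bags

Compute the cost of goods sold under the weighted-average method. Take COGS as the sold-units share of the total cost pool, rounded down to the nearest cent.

Apr 14, sell 504: 504/1175 × $2,598.25 → $1,114.48
Ending inventory (cost pool remaining) = $1,483.77
Check: goods available $2,598.25 = COGS $1,114.48 + ending $1,483.77

COGS = $1,114.48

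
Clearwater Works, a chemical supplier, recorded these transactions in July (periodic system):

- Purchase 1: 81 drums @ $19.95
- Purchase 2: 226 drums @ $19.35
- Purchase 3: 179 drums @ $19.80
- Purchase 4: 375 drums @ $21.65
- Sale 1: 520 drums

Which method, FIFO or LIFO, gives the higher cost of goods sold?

LIFO

FIFO COGS: 81 @ $19.95 + 226 @ $19.35 + 179 @ $19.80 + 34 @ $21.65 = $10,269.35
LIFO COGS: 375 @ $21.65 + 145 @ $19.80 = $10,989.75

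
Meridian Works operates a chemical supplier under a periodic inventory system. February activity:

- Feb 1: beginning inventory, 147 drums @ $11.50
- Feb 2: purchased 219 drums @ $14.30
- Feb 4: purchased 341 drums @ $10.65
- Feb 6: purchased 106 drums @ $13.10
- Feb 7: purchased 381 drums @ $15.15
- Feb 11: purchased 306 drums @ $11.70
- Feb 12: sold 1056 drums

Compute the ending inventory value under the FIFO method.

Feb 12, 1056 sold [FIFO — oldest first]: 147 @ $11.50 + 219 @ $14.30 + 341 @ $10.65 + 106 @ $13.10 + 243 @ $15.15 = $13,523.90
Ending inventory: 138 @ $15.15 + 306 @ $11.70 = $5,670.90

Ending inventory = $5,670.90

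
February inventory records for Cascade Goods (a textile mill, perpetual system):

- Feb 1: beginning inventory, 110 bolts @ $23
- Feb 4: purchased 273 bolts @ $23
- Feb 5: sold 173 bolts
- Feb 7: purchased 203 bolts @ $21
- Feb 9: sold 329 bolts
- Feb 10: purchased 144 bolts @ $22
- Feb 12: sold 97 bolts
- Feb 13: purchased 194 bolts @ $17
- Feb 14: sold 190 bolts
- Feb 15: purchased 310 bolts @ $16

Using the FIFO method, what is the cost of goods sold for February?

Feb 5, 173 sold [FIFO — oldest first]: 110 @ $23 + 63 @ $23 = $3,979
Feb 9, 329 sold [FIFO — oldest first]: 210 @ $23 + 119 @ $21 = $7,329
Feb 12, 97 sold [FIFO — oldest first]: 84 @ $21 + 13 @ $22 = $2,050
Feb 14, 190 sold [FIFO — oldest first]: 131 @ $22 + 59 @ $17 = $3,885
Total COGS = $3,979 + $7,329 + $2,050 + $3,885 = $17,243
Ending inventory: 135 @ $17 + 310 @ $16 = $7,255

COGS = $17,243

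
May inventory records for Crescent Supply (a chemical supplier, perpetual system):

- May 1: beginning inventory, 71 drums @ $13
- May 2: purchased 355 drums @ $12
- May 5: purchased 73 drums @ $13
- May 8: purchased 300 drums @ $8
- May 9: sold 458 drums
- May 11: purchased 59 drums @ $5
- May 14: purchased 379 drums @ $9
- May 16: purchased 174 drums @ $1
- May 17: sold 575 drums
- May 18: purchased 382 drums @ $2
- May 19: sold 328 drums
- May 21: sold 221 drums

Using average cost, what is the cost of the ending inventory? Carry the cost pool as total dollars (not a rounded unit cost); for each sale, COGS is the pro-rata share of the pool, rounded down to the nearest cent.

Ending inventory = $1,040.37

After May 1: 71 on hand, pool $923.00 (≈ $13.0000 each)
After May 2: 426 on hand, pool $5,183.00 (≈ $12.1667 each)
After May 5: 499 on hand, pool $6,132.00 (≈ $12.2886 each)
After May 8: 799 on hand, pool $8,532.00 (≈ $10.6783 each)
May 9, sell 458: 458/799 × $8,532.00 → $4,890.68
After May 11: 400 on hand, pool $3,936.32 (≈ $9.8408 each)
After May 14: 779 on hand, pool $7,347.32 (≈ $9.4317 each)
After May 16: 953 on hand, pool $7,521.32 (≈ $7.8923 each)
May 17, sell 575: 575/953 × $7,521.32 → $4,538.04
After May 18: 760 on hand, pool $3,747.28 (≈ $4.9306 each)
May 19, sell 328: 328/760 × $3,747.28 → $1,617.24
May 21, sell 221: 221/432 × $2,130.04 → $1,089.67
Total COGS = $4,890.68 + $4,538.04 + $1,617.24 + $1,089.67 = $12,135.63
Ending inventory (cost pool remaining) = $1,040.37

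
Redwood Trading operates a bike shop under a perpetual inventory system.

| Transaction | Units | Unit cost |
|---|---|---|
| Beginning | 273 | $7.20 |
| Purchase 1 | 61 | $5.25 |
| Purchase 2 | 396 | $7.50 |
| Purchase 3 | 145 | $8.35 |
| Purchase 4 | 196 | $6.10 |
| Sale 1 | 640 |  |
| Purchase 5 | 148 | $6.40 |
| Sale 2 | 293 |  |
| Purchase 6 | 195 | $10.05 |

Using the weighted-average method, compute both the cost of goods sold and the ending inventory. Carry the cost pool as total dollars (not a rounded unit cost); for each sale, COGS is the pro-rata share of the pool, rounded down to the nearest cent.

COGS = $6,618.42; ending inventory = $3,950.73

After Beginning: 273 on hand, pool $1,965.60 (≈ $7.2000 each)
After Purchase 1: 334 on hand, pool $2,285.85 (≈ $6.8439 each)
After Purchase 2: 730 on hand, pool $5,255.85 (≈ $7.1998 each)
After Purchase 3: 875 on hand, pool $6,466.60 (≈ $7.3904 each)
After Purchase 4: 1071 on hand, pool $7,662.20 (≈ $7.1542 each)
Sale 1, sell 640: 640/1071 × $7,662.20 → $4,578.71
After Purchase 5: 579 on hand, pool $4,030.69 (≈ $6.9615 each)
Sale 2, sell 293: 293/579 × $4,030.69 → $2,039.71
After Purchase 6: 481 on hand, pool $3,950.73 (≈ $8.2136 each)
Total COGS = $4,578.71 + $2,039.71 = $6,618.42
Ending inventory (cost pool remaining) = $3,950.73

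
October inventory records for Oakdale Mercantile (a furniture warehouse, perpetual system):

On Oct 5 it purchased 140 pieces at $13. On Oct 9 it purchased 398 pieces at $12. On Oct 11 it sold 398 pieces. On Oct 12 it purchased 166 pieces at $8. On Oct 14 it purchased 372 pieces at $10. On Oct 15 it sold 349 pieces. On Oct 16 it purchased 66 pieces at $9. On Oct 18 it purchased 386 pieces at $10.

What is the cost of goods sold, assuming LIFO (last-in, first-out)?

Oct 11, 398 sold [LIFO — newest first]: 398 @ $12 = $4,776
Oct 15, 349 sold [LIFO — newest first]: 349 @ $10 = $3,490
Total COGS = $4,776 + $3,490 = $8,266
Ending inventory: 140 @ $13 + 166 @ $8 + 23 @ $10 + 66 @ $9 + 386 @ $10 = $7,832

COGS = $8,266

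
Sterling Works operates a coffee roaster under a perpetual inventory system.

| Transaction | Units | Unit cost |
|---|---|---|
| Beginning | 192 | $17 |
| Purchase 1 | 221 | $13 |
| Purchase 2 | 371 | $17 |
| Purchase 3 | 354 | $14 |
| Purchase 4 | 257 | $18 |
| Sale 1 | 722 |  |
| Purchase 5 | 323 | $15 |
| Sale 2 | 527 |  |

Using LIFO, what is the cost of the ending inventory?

Sale 1 (722) [LIFO — newest first]: 257 @ $18 + 354 @ $14 + 111 @ $17 = $11,469
Sale 2 (527) [LIFO — newest first]: 323 @ $15 + 204 @ $17 = $8,313
Total COGS = $11,469 + $8,313 = $19,782
Ending inventory: 192 @ $17 + 221 @ $13 + 56 @ $17 = $7,089

Ending inventory = $7,089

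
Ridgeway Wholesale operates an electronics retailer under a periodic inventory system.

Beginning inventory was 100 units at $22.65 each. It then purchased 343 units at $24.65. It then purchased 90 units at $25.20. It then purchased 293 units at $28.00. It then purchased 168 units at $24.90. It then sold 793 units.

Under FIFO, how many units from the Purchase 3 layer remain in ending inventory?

Sale 1 (793) [FIFO — oldest first]: 100 @ $22.65 + 343 @ $24.65 + 90 @ $25.20 + 260 @ $28.00 = $20,267.95
Ending inventory: 33 @ $28.00 + 168 @ $24.90 = $5,107.20

33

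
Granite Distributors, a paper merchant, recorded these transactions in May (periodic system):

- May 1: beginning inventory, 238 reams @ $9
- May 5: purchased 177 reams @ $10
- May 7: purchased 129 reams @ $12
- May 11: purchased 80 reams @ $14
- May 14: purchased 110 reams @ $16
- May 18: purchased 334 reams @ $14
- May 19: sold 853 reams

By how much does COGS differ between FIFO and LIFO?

FIFO COGS: 238 @ $9 + 177 @ $10 + 129 @ $12 + 80 @ $14 + 110 @ $16 + 119 @ $14 = $10,006
LIFO COGS: 334 @ $14 + 110 @ $16 + 80 @ $14 + 129 @ $12 + 177 @ $10 + 23 @ $9 = $11,081
Difference = |$10,006 − $11,081| = $1,075

$1,075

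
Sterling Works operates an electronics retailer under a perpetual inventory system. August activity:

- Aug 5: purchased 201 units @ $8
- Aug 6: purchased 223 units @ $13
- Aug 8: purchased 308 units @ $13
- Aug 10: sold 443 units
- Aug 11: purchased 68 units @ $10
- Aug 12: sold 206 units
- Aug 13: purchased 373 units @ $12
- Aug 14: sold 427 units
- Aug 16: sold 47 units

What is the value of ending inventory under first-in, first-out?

Aug 10, 443 sold [FIFO — oldest first]: 201 @ $8 + 223 @ $13 + 19 @ $13 = $4,754
Aug 12, 206 sold [FIFO — oldest first]: 206 @ $13 = $2,678
Aug 14, 427 sold [FIFO — oldest first]: 83 @ $13 + 68 @ $10 + 276 @ $12 = $5,071
Aug 16, 47 sold [FIFO — oldest first]: 47 @ $12 = $564
Total COGS = $4,754 + $2,678 + $5,071 + $564 = $13,067
Ending inventory: 50 @ $12 = $600

Ending inventory = $600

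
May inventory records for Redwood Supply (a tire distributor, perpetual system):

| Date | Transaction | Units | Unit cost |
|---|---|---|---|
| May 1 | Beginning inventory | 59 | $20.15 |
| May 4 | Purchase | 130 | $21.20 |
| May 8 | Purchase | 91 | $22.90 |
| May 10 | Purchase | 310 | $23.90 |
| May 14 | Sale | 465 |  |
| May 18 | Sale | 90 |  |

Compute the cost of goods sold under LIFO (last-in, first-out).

COGS = $12,732.50

May 14, 465 sold [LIFO — newest first]: 310 @ $23.90 + 91 @ $22.90 + 64 @ $21.20 = $10,849.70
May 18, 90 sold [LIFO — newest first]: 66 @ $21.20 + 24 @ $20.15 = $1,882.80
Total COGS = $10,849.70 + $1,882.80 = $12,732.50
Ending inventory: 35 @ $20.15 = $705.25
Check: goods available $13,437.75 = COGS $12,732.50 + ending $705.25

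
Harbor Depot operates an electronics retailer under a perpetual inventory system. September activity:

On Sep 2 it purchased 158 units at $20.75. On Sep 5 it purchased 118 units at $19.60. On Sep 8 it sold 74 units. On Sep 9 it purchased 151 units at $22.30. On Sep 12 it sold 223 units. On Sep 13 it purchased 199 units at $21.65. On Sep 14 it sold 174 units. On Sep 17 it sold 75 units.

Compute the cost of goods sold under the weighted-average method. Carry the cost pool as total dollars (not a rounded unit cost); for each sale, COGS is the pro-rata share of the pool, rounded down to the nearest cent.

COGS = $11,551.32

After Sep 2: 158 on hand, pool $3,278.50 (≈ $20.7500 each)
After Sep 5: 276 on hand, pool $5,591.30 (≈ $20.2583 each)
Sep 8, sell 74: 74/276 × $5,591.30 → $1,499.11
After Sep 9: 353 on hand, pool $7,459.49 (≈ $21.1317 each)
Sep 12, sell 223: 223/353 × $7,459.49 → $4,712.36
After Sep 13: 329 on hand, pool $7,055.48 (≈ $21.4452 each)
Sep 14, sell 174: 174/329 × $7,055.48 → $3,731.46
Sep 17, sell 75: 75/155 × $3,324.02 → $1,608.39
Total COGS = $1,499.11 + $4,712.36 + $3,731.46 + $1,608.39 = $11,551.32
Ending inventory (cost pool remaining) = $1,715.63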